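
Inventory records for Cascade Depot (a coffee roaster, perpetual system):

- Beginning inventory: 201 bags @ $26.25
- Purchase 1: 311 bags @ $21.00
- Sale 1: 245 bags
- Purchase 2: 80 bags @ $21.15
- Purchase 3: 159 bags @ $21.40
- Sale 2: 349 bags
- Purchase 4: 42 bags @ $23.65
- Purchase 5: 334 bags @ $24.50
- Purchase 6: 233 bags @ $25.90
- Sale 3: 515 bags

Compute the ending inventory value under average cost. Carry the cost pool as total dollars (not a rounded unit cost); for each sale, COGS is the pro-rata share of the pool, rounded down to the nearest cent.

After Beginning: 201 on hand, pool $5,276.25 (≈ $26.2500 each)
After Purchase 1: 512 on hand, pool $11,807.25 (≈ $23.0610 each)
Sale 1, sell 245: 245/512 × $11,807.25 → $5,649.95
After Purchase 2: 347 on hand, pool $7,849.30 (≈ $22.6205 each)
After Purchase 3: 506 on hand, pool $11,251.90 (≈ $22.2370 each)
Sale 2, sell 349: 349/506 × $11,251.90 → $7,760.69
After Purchase 4: 199 on hand, pool $4,484.51 (≈ $22.5352 each)
After Purchase 5: 533 on hand, pool $12,667.51 (≈ $23.7664 each)
After Purchase 6: 766 on hand, pool $18,702.21 (≈ $24.4154 each)
Sale 3, sell 515: 515/766 × $18,702.21 → $12,573.94
Total COGS = $5,649.95 + $7,760.69 + $12,573.94 = $25,984.58
Ending inventory (cost pool remaining) = $6,128.27

Ending inventory = $6,128.27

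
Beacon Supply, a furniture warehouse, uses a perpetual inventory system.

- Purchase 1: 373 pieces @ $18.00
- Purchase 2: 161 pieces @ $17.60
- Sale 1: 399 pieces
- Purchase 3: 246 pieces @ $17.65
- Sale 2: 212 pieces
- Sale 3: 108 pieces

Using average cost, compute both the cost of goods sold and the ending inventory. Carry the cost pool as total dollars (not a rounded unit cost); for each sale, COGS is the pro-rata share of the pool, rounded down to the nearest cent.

After Purchase 1: 373 on hand, pool $6,714.00 (≈ $18.0000 each)
After Purchase 2: 534 on hand, pool $9,547.60 (≈ $17.8794 each)
Sale 1, sell 399: 399/534 × $9,547.60 → $7,133.88
After Purchase 3: 381 on hand, pool $6,755.62 (≈ $17.7313 each)
Sale 2, sell 212: 212/381 × $6,755.62 → $3,759.03
Sale 3, sell 108: 108/169 × $2,996.59 → $1,914.98
Total COGS = $7,133.88 + $3,759.03 + $1,914.98 = $12,807.89
Ending inventory (cost pool remaining) = $1,081.61

COGS = $12,807.89; ending inventory = $1,081.61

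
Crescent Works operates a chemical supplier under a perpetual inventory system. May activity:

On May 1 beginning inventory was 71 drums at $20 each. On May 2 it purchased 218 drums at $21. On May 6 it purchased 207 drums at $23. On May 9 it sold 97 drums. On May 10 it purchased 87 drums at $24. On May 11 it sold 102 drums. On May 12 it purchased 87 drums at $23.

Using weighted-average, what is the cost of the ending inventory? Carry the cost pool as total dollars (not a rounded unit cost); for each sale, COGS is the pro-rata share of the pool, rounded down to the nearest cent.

Ending inventory = $10,489.25

After May 1: 71 on hand, pool $1,420.00 (≈ $20.0000 each)
After May 2: 289 on hand, pool $5,998.00 (≈ $20.7543 each)
After May 6: 496 on hand, pool $10,759.00 (≈ $21.6915 each)
May 9, sell 97: 97/496 × $10,759.00 → $2,104.07
After May 10: 486 on hand, pool $10,742.93 (≈ $22.1048 each)
May 11, sell 102: 102/486 × $10,742.93 → $2,254.68
After May 12: 471 on hand, pool $10,489.25 (≈ $22.2702 each)
Total COGS = $2,104.07 + $2,254.68 = $4,358.75
Ending inventory (cost pool remaining) = $10,489.25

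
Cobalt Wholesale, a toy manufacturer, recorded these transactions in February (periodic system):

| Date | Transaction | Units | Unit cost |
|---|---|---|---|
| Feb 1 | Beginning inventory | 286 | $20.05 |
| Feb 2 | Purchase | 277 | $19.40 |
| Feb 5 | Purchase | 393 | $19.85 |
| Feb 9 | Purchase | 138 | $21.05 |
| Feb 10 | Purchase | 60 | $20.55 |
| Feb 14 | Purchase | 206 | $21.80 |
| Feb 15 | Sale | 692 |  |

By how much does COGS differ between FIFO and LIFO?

$676.75

FIFO COGS: 286 @ $20.05 + 277 @ $19.40 + 129 @ $19.85 = $13,668.75
LIFO COGS: 206 @ $21.80 + 60 @ $20.55 + 138 @ $21.05 + 288 @ $19.85 = $14,345.50
Difference = |$13,668.75 − $14,345.50| = $676.75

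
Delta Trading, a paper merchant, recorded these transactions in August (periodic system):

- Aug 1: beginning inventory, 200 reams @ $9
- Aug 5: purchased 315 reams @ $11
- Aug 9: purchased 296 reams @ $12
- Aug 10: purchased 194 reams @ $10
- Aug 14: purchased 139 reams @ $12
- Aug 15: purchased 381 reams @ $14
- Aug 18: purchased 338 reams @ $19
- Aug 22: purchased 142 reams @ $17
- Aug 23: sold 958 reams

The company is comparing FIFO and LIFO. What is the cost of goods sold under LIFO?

COGS = $15,334

FIFO COGS: 200 @ $9 + 315 @ $11 + 296 @ $12 + 147 @ $10 = $10,287
LIFO COGS: 142 @ $17 + 338 @ $19 + 381 @ $14 + 97 @ $12 = $15,334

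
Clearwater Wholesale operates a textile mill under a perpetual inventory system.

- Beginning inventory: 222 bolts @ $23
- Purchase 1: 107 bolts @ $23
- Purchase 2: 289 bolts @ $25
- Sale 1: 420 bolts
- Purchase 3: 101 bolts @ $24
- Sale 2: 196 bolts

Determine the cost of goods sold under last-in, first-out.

COGS = $14,847

Sale 1 (420) [LIFO — newest first]: 289 @ $25 + 107 @ $23 + 24 @ $23 = $10,238
Sale 2 (196) [LIFO — newest first]: 101 @ $24 + 95 @ $23 = $4,609
Total COGS = $10,238 + $4,609 = $14,847
Ending inventory: 103 @ $23 = $2,369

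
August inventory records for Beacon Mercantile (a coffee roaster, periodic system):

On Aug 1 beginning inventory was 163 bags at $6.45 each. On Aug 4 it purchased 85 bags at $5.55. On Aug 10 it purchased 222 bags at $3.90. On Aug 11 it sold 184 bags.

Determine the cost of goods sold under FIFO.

COGS = $1,167.90

Aug 11, 184 sold [FIFO — oldest first]: 163 @ $6.45 + 21 @ $5.55 = $1,167.90
Ending inventory: 64 @ $5.55 + 222 @ $3.90 = $1,221.00
Check: goods available $2,388.90 = COGS $1,167.90 + ending $1,221.00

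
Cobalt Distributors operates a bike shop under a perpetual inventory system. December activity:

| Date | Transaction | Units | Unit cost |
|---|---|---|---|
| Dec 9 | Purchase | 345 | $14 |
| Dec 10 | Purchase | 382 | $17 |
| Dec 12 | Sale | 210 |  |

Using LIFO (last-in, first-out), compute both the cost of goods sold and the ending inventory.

COGS = $3,570; ending inventory = $7,754

Dec 12, 210 sold [LIFO — newest first]: 210 @ $17 = $3,570
Ending inventory: 345 @ $14 + 172 @ $17 = $7,754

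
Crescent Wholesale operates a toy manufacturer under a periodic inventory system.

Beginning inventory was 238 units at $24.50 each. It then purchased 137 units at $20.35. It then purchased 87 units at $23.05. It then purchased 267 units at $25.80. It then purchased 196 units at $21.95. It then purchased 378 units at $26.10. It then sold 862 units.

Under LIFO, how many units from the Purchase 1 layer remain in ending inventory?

Sale 1 (862) [LIFO — newest first]: 378 @ $26.10 + 196 @ $21.95 + 267 @ $25.80 + 21 @ $23.05 = $21,540.65
Ending inventory: 238 @ $24.50 + 137 @ $20.35 + 66 @ $23.05 = $10,140.25

137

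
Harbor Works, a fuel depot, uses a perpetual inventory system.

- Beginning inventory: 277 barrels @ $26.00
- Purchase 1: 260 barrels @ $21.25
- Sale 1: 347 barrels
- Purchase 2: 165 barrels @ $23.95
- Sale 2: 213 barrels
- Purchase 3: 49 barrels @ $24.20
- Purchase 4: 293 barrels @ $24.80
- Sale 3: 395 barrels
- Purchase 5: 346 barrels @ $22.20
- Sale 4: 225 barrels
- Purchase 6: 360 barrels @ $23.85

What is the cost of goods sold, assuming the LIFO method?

Sale 1 (347) [LIFO — newest first]: 260 @ $21.25 + 87 @ $26.00 = $7,787.00
Sale 2 (213) [LIFO — newest first]: 165 @ $23.95 + 48 @ $26.00 = $5,199.75
Sale 3 (395) [LIFO — newest first]: 293 @ $24.80 + 49 @ $24.20 + 53 @ $26.00 = $9,830.20
Sale 4 (225) [LIFO — newest first]: 225 @ $22.20 = $4,995.00
Total COGS = $7,787.00 + $5,199.75 + $9,830.20 + $4,995.00 = $27,811.95
Ending inventory: 89 @ $26.00 + 121 @ $22.20 + 360 @ $23.85 = $13,586.20

COGS = $27,811.95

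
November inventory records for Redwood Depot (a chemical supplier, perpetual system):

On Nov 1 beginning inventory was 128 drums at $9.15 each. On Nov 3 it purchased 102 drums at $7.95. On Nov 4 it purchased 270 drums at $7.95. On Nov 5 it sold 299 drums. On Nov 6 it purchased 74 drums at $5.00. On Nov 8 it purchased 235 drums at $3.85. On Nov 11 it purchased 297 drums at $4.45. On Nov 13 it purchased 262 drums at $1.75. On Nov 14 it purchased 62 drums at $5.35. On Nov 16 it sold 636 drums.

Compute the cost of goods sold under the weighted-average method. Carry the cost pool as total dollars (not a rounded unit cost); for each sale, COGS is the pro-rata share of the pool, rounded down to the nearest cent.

COGS = $5,306.60

After Nov 1: 128 on hand, pool $1,171.20 (≈ $9.1500 each)
After Nov 3: 230 on hand, pool $1,982.10 (≈ $8.6178 each)
After Nov 4: 500 on hand, pool $4,128.60 (≈ $8.2572 each)
Nov 5, sell 299: 299/500 × $4,128.60 → $2,468.90
After Nov 6: 275 on hand, pool $2,029.70 (≈ $7.3807 each)
After Nov 8: 510 on hand, pool $2,934.45 (≈ $5.7538 each)
After Nov 11: 807 on hand, pool $4,256.10 (≈ $5.2740 each)
After Nov 13: 1069 on hand, pool $4,714.60 (≈ $4.4103 each)
After Nov 14: 1131 on hand, pool $5,046.30 (≈ $4.4618 each)
Nov 16, sell 636: 636/1131 × $5,046.30 → $2,837.70
Total COGS = $2,468.90 + $2,837.70 = $5,306.60
Ending inventory (cost pool remaining) = $2,208.60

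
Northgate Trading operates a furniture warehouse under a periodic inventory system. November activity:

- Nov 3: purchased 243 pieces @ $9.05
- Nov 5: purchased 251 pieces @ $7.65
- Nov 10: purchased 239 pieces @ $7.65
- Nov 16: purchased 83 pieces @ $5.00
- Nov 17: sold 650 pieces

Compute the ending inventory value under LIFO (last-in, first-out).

Nov 17, 650 sold [LIFO — newest first]: 83 @ $5.00 + 239 @ $7.65 + 251 @ $7.65 + 77 @ $9.05 = $4,860.35
Ending inventory: 166 @ $9.05 = $1,502.30

Ending inventory = $1,502.30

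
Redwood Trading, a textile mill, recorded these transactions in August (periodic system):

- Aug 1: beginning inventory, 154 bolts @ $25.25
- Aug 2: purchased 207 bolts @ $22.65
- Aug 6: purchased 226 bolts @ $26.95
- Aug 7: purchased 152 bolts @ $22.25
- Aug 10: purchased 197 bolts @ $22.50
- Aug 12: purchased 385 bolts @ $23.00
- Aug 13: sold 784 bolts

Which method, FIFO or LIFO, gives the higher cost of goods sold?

FIFO

FIFO COGS: 154 @ $25.25 + 207 @ $22.65 + 226 @ $26.95 + 152 @ $22.25 + 45 @ $22.50 = $19,062.25
LIFO COGS: 385 @ $23.00 + 197 @ $22.50 + 152 @ $22.25 + 50 @ $26.95 = $18,017.00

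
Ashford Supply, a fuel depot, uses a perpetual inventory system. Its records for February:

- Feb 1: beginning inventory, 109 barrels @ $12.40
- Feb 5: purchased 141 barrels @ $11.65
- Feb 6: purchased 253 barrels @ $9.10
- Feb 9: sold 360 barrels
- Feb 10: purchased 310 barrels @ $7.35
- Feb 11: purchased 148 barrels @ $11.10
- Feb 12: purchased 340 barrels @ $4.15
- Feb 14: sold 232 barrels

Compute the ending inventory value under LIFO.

Feb 9, 360 sold [LIFO — newest first]: 253 @ $9.10 + 107 @ $11.65 = $3,548.85
Feb 14, 232 sold [LIFO — newest first]: 232 @ $4.15 = $962.80
Total COGS = $3,548.85 + $962.80 = $4,511.65
Ending inventory: 109 @ $12.40 + 34 @ $11.65 + 310 @ $7.35 + 148 @ $11.10 + 108 @ $4.15 = $6,117.20

Ending inventory = $6,117.20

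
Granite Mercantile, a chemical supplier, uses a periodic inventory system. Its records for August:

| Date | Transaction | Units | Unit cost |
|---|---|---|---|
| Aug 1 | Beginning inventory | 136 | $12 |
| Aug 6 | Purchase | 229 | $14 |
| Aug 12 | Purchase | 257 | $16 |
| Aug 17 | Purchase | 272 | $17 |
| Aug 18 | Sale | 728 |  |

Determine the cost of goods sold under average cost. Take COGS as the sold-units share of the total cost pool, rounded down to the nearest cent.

Aug 18, sell 728: 728/894 × $13,574.00 → $11,053.54
Ending inventory (cost pool remaining) = $2,520.46

COGS = $11,053.54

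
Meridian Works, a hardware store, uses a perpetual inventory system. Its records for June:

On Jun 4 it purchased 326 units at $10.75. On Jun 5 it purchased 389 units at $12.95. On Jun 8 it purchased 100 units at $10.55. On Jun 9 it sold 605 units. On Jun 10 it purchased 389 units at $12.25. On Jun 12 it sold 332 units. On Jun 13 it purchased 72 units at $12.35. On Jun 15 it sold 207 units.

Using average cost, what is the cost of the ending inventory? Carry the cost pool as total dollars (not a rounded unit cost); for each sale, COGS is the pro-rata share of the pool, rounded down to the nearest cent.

After Jun 4: 326 on hand, pool $3,504.50 (≈ $10.7500 each)
After Jun 5: 715 on hand, pool $8,542.05 (≈ $11.9469 each)
After Jun 8: 815 on hand, pool $9,597.05 (≈ $11.7755 each)
Jun 9, sell 605: 605/815 × $9,597.05 → $7,124.19
After Jun 10: 599 on hand, pool $7,238.11 (≈ $12.0837 each)
Jun 12, sell 332: 332/599 × $7,238.11 → $4,011.77
After Jun 13: 339 on hand, pool $4,115.54 (≈ $12.1402 each)
Jun 15, sell 207: 207/339 × $4,115.54 → $2,513.02
Total COGS = $7,124.19 + $4,011.77 + $2,513.02 = $13,648.98
Ending inventory (cost pool remaining) = $1,602.52

Ending inventory = $1,602.52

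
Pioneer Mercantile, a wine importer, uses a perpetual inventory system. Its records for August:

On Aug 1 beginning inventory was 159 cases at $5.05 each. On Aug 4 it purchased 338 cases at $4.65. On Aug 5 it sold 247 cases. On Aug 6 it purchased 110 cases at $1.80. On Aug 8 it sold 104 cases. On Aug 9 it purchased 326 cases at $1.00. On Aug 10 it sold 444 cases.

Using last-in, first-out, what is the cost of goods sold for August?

COGS = $2,201.75

Aug 5, 247 sold [LIFO — newest first]: 247 @ $4.65 = $1,148.55
Aug 8, 104 sold [LIFO — newest first]: 104 @ $1.80 = $187.20
Aug 10, 444 sold [LIFO — newest first]: 326 @ $1.00 + 6 @ $1.80 + 91 @ $4.65 + 21 @ $5.05 = $866.00
Total COGS = $1,148.55 + $187.20 + $866.00 = $2,201.75
Ending inventory: 138 @ $5.05 = $696.90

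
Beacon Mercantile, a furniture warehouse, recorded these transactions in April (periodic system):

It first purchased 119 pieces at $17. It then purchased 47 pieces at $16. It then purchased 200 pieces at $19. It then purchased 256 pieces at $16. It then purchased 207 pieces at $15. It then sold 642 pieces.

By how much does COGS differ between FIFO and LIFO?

$369

FIFO COGS: 119 @ $17 + 47 @ $16 + 200 @ $19 + 256 @ $16 + 20 @ $15 = $10,971
LIFO COGS: 207 @ $15 + 256 @ $16 + 179 @ $19 = $10,602
Difference = |$10,971 − $10,602| = $369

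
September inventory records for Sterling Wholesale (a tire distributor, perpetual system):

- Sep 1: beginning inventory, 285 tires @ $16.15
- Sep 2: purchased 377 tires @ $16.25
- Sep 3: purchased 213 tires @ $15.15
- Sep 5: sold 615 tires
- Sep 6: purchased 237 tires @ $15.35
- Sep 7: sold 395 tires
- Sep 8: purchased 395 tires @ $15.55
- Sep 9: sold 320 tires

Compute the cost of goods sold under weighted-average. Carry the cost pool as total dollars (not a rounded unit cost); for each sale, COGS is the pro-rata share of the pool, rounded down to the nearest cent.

After Sep 1: 285 on hand, pool $4,602.75 (≈ $16.1500 each)
After Sep 2: 662 on hand, pool $10,729.00 (≈ $16.2069 each)
After Sep 3: 875 on hand, pool $13,955.95 (≈ $15.9497 each)
Sep 5, sell 615: 615/875 × $13,955.95 → $9,809.03
After Sep 6: 497 on hand, pool $7,784.87 (≈ $15.6637 each)
Sep 7, sell 395: 395/497 × $7,784.87 → $6,187.17
After Sep 8: 497 on hand, pool $7,739.95 (≈ $15.5733 each)
Sep 9, sell 320: 320/497 × $7,739.95 → $4,983.46
Total COGS = $9,809.03 + $6,187.17 + $4,983.46 = $20,979.66
Ending inventory (cost pool remaining) = $2,756.49

COGS = $20,979.66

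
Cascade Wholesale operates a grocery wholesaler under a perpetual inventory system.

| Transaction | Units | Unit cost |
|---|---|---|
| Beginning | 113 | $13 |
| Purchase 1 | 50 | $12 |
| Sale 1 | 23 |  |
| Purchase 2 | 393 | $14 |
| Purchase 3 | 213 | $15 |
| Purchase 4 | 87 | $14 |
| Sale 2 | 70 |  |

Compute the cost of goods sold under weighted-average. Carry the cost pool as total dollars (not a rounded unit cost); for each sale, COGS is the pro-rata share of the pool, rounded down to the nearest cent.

COGS = $1,274.46

After Beginning: 113 on hand, pool $1,469.00 (≈ $13.0000 each)
After Purchase 1: 163 on hand, pool $2,069.00 (≈ $12.6933 each)
Sale 1, sell 23: 23/163 × $2,069.00 → $291.94
After Purchase 2: 533 on hand, pool $7,279.06 (≈ $13.6568 each)
After Purchase 3: 746 on hand, pool $10,474.06 (≈ $14.0403 each)
After Purchase 4: 833 on hand, pool $11,692.06 (≈ $14.0361 each)
Sale 2, sell 70: 70/833 × $11,692.06 → $982.52
Total COGS = $291.94 + $982.52 = $1,274.46
Ending inventory (cost pool remaining) = $10,709.54
Check: goods available $11,984.00 = COGS $1,274.46 + ending $10,709.54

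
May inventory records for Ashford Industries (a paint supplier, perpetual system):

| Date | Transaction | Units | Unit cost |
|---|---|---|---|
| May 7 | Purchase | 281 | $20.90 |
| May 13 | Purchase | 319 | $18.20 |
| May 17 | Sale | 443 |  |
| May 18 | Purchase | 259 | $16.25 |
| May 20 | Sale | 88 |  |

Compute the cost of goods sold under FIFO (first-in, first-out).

May 17, 443 sold [FIFO — oldest first]: 281 @ $20.90 + 162 @ $18.20 = $8,821.30
May 20, 88 sold [FIFO — oldest first]: 88 @ $18.20 = $1,601.60
Total COGS = $8,821.30 + $1,601.60 = $10,422.90
Ending inventory: 69 @ $18.20 + 259 @ $16.25 = $5,464.55

COGS = $10,422.90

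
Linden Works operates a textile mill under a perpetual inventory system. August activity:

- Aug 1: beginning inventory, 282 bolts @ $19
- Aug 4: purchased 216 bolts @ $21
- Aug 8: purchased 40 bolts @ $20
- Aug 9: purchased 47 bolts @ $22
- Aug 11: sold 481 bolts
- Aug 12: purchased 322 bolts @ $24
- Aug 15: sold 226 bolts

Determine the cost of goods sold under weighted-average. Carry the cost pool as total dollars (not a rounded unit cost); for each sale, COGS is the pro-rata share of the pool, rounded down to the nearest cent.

COGS = $14,848.96

After Aug 1: 282 on hand, pool $5,358.00 (≈ $19.0000 each)
After Aug 4: 498 on hand, pool $9,894.00 (≈ $19.8675 each)
After Aug 8: 538 on hand, pool $10,694.00 (≈ $19.8773 each)
After Aug 9: 585 on hand, pool $11,728.00 (≈ $20.0479 each)
Aug 11, sell 481: 481/585 × $11,728.00 → $9,643.02
After Aug 12: 426 on hand, pool $9,812.98 (≈ $23.0352 each)
Aug 15, sell 226: 226/426 × $9,812.98 → $5,205.94
Total COGS = $9,643.02 + $5,205.94 = $14,848.96
Ending inventory (cost pool remaining) = $4,607.04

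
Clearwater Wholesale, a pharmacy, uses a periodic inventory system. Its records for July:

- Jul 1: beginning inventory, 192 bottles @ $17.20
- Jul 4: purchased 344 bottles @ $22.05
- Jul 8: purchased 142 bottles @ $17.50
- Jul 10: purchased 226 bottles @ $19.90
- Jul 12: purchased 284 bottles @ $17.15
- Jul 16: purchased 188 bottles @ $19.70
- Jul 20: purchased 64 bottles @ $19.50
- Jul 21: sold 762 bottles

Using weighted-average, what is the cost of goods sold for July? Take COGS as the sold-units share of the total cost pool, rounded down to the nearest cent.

COGS = $14,653.78

Jul 21, sell 762: 762/1440 × $27,692.20 → $14,653.78
Ending inventory (cost pool remaining) = $13,038.42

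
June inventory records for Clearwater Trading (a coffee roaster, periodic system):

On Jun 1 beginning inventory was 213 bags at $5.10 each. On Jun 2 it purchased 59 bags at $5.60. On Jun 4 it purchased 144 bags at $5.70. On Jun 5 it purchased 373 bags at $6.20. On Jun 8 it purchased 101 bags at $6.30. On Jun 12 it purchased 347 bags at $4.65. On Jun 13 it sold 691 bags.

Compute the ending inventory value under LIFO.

Jun 13, 691 sold [LIFO — newest first]: 347 @ $4.65 + 101 @ $6.30 + 243 @ $6.20 = $3,756.45
Ending inventory: 213 @ $5.10 + 59 @ $5.60 + 144 @ $5.70 + 130 @ $6.20 = $3,043.50
Check: goods available $6,799.95 = COGS $3,756.45 + ending $3,043.50

Ending inventory = $3,043.50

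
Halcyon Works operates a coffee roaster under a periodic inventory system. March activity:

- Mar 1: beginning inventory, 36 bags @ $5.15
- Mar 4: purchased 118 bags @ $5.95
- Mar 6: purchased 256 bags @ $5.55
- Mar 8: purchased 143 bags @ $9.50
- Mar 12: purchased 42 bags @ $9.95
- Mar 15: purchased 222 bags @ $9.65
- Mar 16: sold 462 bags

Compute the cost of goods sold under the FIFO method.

COGS = $2,802.30

Mar 16, 462 sold [FIFO — oldest first]: 36 @ $5.15 + 118 @ $5.95 + 256 @ $5.55 + 52 @ $9.50 = $2,802.30
Ending inventory: 91 @ $9.50 + 42 @ $9.95 + 222 @ $9.65 = $3,424.70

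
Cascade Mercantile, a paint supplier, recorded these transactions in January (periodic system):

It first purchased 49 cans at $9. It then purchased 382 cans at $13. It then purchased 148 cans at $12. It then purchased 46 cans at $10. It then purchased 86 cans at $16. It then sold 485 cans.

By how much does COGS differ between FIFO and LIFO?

$222

FIFO COGS: 49 @ $9 + 382 @ $13 + 54 @ $12 = $6,055
LIFO COGS: 86 @ $16 + 46 @ $10 + 148 @ $12 + 205 @ $13 = $6,277
Difference = |$6,055 − $6,277| = $222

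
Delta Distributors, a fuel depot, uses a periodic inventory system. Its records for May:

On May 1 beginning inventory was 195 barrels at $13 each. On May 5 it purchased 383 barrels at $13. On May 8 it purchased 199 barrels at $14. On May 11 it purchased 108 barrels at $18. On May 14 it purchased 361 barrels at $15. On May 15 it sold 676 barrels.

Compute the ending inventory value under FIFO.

May 15, 676 sold [FIFO — oldest first]: 195 @ $13 + 383 @ $13 + 98 @ $14 = $8,886
Ending inventory: 101 @ $14 + 108 @ $18 + 361 @ $15 = $8,773

Ending inventory = $8,773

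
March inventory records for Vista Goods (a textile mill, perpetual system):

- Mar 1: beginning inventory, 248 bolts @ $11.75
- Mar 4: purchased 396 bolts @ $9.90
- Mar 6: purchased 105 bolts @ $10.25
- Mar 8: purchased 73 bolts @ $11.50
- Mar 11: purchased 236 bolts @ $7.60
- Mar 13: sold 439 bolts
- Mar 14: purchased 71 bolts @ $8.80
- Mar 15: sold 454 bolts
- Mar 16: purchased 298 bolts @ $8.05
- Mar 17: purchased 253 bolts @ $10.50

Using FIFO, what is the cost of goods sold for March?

Mar 13, 439 sold [FIFO — oldest first]: 248 @ $11.75 + 191 @ $9.90 = $4,804.90
Mar 15, 454 sold [FIFO — oldest first]: 205 @ $9.90 + 105 @ $10.25 + 73 @ $11.50 + 71 @ $7.60 = $4,484.85
Total COGS = $4,804.90 + $4,484.85 = $9,289.75
Ending inventory: 165 @ $7.60 + 71 @ $8.80 + 298 @ $8.05 + 253 @ $10.50 = $6,934.20

COGS = $9,289.75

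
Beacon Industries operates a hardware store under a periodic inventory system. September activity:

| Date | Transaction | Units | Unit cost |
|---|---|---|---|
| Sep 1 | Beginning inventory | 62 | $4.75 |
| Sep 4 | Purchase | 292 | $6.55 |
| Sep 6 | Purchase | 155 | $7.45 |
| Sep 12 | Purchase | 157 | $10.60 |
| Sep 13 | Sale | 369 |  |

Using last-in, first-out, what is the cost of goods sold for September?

COGS = $3,192.30

Sep 13, 369 sold [LIFO — newest first]: 157 @ $10.60 + 155 @ $7.45 + 57 @ $6.55 = $3,192.30
Ending inventory: 62 @ $4.75 + 235 @ $6.55 = $1,833.75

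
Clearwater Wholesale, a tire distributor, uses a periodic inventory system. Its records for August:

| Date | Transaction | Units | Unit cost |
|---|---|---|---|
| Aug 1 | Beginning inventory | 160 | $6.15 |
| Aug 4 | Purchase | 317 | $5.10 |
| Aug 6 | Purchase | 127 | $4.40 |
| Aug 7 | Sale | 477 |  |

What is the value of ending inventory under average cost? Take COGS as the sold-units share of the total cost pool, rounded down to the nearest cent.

Aug 7, sell 477: 477/604 × $3,159.50 → $2,495.16
Ending inventory (cost pool remaining) = $664.34

Ending inventory = $664.34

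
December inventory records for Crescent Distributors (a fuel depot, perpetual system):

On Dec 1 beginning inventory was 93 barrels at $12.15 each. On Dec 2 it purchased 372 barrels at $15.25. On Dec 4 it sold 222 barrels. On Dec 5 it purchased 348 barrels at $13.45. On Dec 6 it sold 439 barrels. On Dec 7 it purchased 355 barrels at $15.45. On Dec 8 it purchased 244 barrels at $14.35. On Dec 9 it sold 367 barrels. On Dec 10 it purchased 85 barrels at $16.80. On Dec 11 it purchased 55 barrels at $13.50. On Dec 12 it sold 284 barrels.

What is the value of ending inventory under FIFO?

Dec 4, 222 sold [FIFO — oldest first]: 93 @ $12.15 + 129 @ $15.25 = $3,097.20
Dec 6, 439 sold [FIFO — oldest first]: 243 @ $15.25 + 196 @ $13.45 = $6,341.95
Dec 9, 367 sold [FIFO — oldest first]: 152 @ $13.45 + 215 @ $15.45 = $5,366.15
Dec 12, 284 sold [FIFO — oldest first]: 140 @ $15.45 + 144 @ $14.35 = $4,229.40
Total COGS = $3,097.20 + $6,341.95 + $5,366.15 + $4,229.40 = $19,034.70
Ending inventory: 100 @ $14.35 + 85 @ $16.80 + 55 @ $13.50 = $3,605.50

Ending inventory = $3,605.50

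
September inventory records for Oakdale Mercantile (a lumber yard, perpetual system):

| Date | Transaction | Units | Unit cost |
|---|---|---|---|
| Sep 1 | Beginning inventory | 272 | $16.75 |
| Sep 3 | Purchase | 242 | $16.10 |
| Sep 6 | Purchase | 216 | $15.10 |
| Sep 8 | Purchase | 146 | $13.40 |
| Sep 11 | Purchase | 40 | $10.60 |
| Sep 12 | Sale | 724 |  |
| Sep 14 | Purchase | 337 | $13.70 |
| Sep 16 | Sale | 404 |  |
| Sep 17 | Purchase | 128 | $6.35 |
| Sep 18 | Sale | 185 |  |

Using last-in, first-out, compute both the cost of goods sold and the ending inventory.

Sep 12, 724 sold [LIFO — newest first]: 40 @ $10.60 + 146 @ $13.40 + 216 @ $15.10 + 242 @ $16.10 + 80 @ $16.75 = $10,878.20
Sep 16, 404 sold [LIFO — newest first]: 337 @ $13.70 + 67 @ $16.75 = $5,739.15
Sep 18, 185 sold [LIFO — newest first]: 128 @ $6.35 + 57 @ $16.75 = $1,767.55
Total COGS = $10,878.20 + $5,739.15 + $1,767.55 = $18,384.90
Ending inventory: 68 @ $16.75 = $1,139.00

COGS = $18,384.90; ending inventory = $1,139.00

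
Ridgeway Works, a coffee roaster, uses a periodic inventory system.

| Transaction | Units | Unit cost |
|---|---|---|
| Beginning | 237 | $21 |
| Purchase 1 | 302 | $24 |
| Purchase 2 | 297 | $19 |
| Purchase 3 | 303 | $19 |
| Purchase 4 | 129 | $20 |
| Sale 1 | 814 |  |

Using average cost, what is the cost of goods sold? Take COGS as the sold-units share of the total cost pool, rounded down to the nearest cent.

Sale 1, sell 814: 814/1268 × $26,205.00 → $16,822.45
Ending inventory (cost pool remaining) = $9,382.55

COGS = $16,822.45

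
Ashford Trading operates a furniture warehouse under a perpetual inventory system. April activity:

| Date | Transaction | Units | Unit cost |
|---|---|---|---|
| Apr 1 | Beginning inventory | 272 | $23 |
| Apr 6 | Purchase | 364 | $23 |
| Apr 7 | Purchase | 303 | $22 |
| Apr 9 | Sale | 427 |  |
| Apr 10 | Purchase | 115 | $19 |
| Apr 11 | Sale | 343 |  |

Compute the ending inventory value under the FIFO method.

Apr 9, 427 sold [FIFO — oldest first]: 272 @ $23 + 155 @ $23 = $9,821
Apr 11, 343 sold [FIFO — oldest first]: 209 @ $23 + 134 @ $22 = $7,755
Total COGS = $9,821 + $7,755 = $17,576
Ending inventory: 169 @ $22 + 115 @ $19 = $5,903

Ending inventory = $5,903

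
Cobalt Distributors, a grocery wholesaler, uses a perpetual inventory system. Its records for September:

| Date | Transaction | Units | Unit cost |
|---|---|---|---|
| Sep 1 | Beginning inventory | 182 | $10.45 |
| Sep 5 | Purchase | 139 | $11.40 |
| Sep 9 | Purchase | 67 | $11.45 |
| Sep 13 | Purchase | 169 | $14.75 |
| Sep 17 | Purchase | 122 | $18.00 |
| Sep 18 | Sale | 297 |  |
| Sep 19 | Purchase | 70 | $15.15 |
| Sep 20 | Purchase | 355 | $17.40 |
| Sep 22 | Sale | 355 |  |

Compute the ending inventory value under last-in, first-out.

Ending inventory = $5,245.45

Sep 18, 297 sold [LIFO — newest first]: 122 @ $18.00 + 169 @ $14.75 + 6 @ $11.45 = $4,757.45
Sep 22, 355 sold [LIFO — newest first]: 355 @ $17.40 = $6,177.00
Total COGS = $4,757.45 + $6,177.00 = $10,934.45
Ending inventory: 182 @ $10.45 + 139 @ $11.40 + 61 @ $11.45 + 70 @ $15.15 = $5,245.45
Check: goods available $16,179.90 = COGS $10,934.45 + ending $5,245.45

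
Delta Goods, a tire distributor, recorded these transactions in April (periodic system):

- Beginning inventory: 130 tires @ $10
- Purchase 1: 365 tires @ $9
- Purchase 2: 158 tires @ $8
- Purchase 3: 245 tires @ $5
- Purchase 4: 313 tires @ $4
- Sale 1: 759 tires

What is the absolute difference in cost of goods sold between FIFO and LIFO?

FIFO COGS: 130 @ $10 + 365 @ $9 + 158 @ $8 + 106 @ $5 = $6,379
LIFO COGS: 313 @ $4 + 245 @ $5 + 158 @ $8 + 43 @ $9 = $4,128
Difference = |$6,379 − $4,128| = $2,251

$2,251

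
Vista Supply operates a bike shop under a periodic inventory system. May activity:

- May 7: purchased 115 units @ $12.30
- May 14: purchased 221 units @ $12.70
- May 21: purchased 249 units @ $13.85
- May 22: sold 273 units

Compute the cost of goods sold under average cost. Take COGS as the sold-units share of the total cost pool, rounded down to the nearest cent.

May 22, sell 273: 273/585 × $7,669.85 → $3,579.26
Ending inventory (cost pool remaining) = $4,090.59

COGS = $3,579.26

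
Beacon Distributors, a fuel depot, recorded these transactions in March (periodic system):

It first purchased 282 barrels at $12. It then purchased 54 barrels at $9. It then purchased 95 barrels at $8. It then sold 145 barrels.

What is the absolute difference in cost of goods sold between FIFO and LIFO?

$530

FIFO COGS: 145 @ $12 = $1,740
LIFO COGS: 95 @ $8 + 50 @ $9 = $1,210
Difference = |$1,740 − $1,210| = $530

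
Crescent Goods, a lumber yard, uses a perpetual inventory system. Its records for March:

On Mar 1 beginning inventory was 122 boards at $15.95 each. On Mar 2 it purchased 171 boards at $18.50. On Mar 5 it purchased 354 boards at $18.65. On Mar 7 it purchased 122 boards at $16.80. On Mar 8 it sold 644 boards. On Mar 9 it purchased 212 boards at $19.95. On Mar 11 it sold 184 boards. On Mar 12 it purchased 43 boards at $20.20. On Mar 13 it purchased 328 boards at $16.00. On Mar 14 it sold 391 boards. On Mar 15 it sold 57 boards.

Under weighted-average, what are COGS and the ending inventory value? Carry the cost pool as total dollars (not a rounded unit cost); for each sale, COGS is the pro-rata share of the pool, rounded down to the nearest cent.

After Mar 1: 122 on hand, pool $1,945.90 (≈ $15.9500 each)
After Mar 2: 293 on hand, pool $5,109.40 (≈ $17.4382 each)
After Mar 5: 647 on hand, pool $11,711.50 (≈ $18.1012 each)
After Mar 7: 769 on hand, pool $13,761.10 (≈ $17.8948 each)
Mar 8, sell 644: 644/769 × $13,761.10 → $11,524.25
After Mar 9: 337 on hand, pool $6,466.25 (≈ $19.1877 each)
Mar 11, sell 184: 184/337 × $6,466.25 → $3,530.53
After Mar 12: 196 on hand, pool $3,804.32 (≈ $19.4098 each)
After Mar 13: 524 on hand, pool $9,052.32 (≈ $17.2754 each)
Mar 14, sell 391: 391/524 × $9,052.32 → $6,754.68
Mar 15, sell 57: 57/133 × $2,297.64 → $984.70
Total COGS = $11,524.25 + $3,530.53 + $6,754.68 + $984.70 = $22,794.16
Ending inventory (cost pool remaining) = $1,312.94

COGS = $22,794.16; ending inventory = $1,312.94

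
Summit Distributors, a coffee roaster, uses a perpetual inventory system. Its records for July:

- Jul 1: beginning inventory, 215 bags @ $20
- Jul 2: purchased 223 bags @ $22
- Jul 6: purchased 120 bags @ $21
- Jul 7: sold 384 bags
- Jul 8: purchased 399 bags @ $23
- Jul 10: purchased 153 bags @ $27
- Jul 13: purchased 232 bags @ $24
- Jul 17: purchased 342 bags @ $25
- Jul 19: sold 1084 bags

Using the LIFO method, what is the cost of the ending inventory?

Jul 7, 384 sold [LIFO — newest first]: 120 @ $21 + 223 @ $22 + 41 @ $20 = $8,246
Jul 19, 1084 sold [LIFO — newest first]: 342 @ $25 + 232 @ $24 + 153 @ $27 + 357 @ $23 = $26,460
Total COGS = $8,246 + $26,460 = $34,706
Ending inventory: 174 @ $20 + 42 @ $23 = $4,446
Check: goods available $39,152 = COGS $34,706 + ending $4,446

Ending inventory = $4,446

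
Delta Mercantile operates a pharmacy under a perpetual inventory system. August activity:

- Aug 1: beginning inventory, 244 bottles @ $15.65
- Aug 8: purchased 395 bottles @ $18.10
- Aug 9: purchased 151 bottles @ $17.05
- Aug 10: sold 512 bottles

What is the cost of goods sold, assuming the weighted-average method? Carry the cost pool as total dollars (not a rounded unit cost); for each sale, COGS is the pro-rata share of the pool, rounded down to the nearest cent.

After Aug 1: 244 on hand, pool $3,818.60 (≈ $15.6500 each)
After Aug 8: 639 on hand, pool $10,968.10 (≈ $17.1645 each)
After Aug 9: 790 on hand, pool $13,542.65 (≈ $17.1426 each)
Aug 10, sell 512: 512/790 × $13,542.65 → $8,777.00
Ending inventory (cost pool remaining) = $4,765.65
Check: goods available $13,542.65 = COGS $8,777.00 + ending $4,765.65

COGS = $8,777.00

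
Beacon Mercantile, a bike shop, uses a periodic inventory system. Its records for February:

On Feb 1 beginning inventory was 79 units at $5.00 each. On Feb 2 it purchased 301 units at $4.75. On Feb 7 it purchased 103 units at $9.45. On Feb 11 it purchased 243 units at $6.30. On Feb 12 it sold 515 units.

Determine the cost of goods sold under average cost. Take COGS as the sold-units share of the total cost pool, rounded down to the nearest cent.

Feb 12, sell 515: 515/726 × $4,329.00 → $3,070.84
Ending inventory (cost pool remaining) = $1,258.16

COGS = $3,070.84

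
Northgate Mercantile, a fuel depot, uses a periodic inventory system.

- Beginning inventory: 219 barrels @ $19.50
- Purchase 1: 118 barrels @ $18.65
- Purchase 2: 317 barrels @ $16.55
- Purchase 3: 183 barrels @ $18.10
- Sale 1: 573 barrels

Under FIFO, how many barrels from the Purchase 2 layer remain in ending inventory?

Sale 1 (573) [FIFO — oldest first]: 219 @ $19.50 + 118 @ $18.65 + 236 @ $16.55 = $10,377.00
Ending inventory: 81 @ $16.55 + 183 @ $18.10 = $4,652.85

81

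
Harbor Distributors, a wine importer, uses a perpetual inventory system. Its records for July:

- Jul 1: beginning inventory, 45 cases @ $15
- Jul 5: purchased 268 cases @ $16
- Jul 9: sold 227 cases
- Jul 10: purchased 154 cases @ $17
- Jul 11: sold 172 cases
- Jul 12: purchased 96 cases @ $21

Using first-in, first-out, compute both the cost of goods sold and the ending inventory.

Jul 9, 227 sold [FIFO — oldest first]: 45 @ $15 + 182 @ $16 = $3,587
Jul 11, 172 sold [FIFO — oldest first]: 86 @ $16 + 86 @ $17 = $2,838
Total COGS = $3,587 + $2,838 = $6,425
Ending inventory: 68 @ $17 + 96 @ $21 = $3,172

COGS = $6,425; ending inventory = $3,172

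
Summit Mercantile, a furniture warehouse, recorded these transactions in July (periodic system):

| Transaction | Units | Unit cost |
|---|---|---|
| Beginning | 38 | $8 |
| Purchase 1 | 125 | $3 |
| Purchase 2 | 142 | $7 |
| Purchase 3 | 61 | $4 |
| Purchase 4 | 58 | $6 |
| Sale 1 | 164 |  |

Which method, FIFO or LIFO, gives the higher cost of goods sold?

FIFO COGS: 38 @ $8 + 125 @ $3 + 1 @ $7 = $686
LIFO COGS: 58 @ $6 + 61 @ $4 + 45 @ $7 = $907

LIFO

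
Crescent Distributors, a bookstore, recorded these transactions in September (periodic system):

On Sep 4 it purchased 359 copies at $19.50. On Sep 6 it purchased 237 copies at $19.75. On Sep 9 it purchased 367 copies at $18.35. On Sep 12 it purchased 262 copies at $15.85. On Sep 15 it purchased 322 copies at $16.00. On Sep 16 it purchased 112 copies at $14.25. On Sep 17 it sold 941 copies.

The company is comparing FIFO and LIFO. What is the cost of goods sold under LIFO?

FIFO COGS: 359 @ $19.50 + 237 @ $19.75 + 345 @ $18.35 = $18,012.00
LIFO COGS: 112 @ $14.25 + 322 @ $16.00 + 262 @ $15.85 + 245 @ $18.35 = $15,396.45

COGS = $15,396.45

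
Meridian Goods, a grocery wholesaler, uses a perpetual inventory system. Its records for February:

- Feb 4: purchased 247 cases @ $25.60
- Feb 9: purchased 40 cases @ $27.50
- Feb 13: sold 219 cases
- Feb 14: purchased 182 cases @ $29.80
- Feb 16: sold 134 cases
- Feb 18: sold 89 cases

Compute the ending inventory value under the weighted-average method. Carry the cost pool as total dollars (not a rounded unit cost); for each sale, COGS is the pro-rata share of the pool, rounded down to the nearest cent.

After Feb 4: 247 on hand, pool $6,323.20 (≈ $25.6000 each)
After Feb 9: 287 on hand, pool $7,423.20 (≈ $25.8648 each)
Feb 13, sell 219: 219/287 × $7,423.20 → $5,664.39
After Feb 14: 250 on hand, pool $7,182.41 (≈ $28.7296 each)
Feb 16, sell 134: 134/250 × $7,182.41 → $3,849.77
Feb 18, sell 89: 89/116 × $3,332.64 → $2,556.93
Total COGS = $5,664.39 + $3,849.77 + $2,556.93 = $12,071.09
Ending inventory (cost pool remaining) = $775.71
Check: goods available $12,846.80 = COGS $12,071.09 + ending $775.71

Ending inventory = $775.71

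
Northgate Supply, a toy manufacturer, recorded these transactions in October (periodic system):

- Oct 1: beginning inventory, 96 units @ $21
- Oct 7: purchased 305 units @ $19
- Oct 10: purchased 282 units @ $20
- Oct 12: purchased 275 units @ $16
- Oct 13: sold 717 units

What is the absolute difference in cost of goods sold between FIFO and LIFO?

FIFO COGS: 96 @ $21 + 305 @ $19 + 282 @ $20 + 34 @ $16 = $13,995
LIFO COGS: 275 @ $16 + 282 @ $20 + 160 @ $19 = $13,080
Difference = |$13,995 − $13,080| = $915

$915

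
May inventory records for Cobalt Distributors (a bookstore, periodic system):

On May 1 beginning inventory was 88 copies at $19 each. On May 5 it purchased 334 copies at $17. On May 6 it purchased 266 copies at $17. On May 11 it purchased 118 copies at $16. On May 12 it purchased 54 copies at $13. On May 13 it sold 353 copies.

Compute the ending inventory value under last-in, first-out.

Ending inventory = $8,795

May 13, 353 sold [LIFO — newest first]: 54 @ $13 + 118 @ $16 + 181 @ $17 = $5,667
Ending inventory: 88 @ $19 + 334 @ $17 + 85 @ $17 = $8,795
Check: goods available $14,462 = COGS $5,667 + ending $8,795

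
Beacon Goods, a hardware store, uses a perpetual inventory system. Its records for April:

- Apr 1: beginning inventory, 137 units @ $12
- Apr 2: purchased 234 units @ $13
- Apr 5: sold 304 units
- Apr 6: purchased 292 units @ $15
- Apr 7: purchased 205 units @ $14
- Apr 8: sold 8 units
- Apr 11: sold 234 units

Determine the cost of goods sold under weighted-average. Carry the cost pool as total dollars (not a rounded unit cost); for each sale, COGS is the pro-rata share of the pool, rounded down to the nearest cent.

COGS = $7,313.66

After Apr 1: 137 on hand, pool $1,644.00 (≈ $12.0000 each)
After Apr 2: 371 on hand, pool $4,686.00 (≈ $12.6307 each)
Apr 5, sell 304: 304/371 × $4,686.00 → $3,839.74
After Apr 6: 359 on hand, pool $5,226.26 (≈ $14.5578 each)
After Apr 7: 564 on hand, pool $8,096.26 (≈ $14.3551 each)
Apr 8, sell 8: 8/564 × $8,096.26 → $114.84
Apr 11, sell 234: 234/556 × $7,981.42 → $3,359.08
Total COGS = $3,839.74 + $114.84 + $3,359.08 = $7,313.66
Ending inventory (cost pool remaining) = $4,622.34
Check: goods available $11,936.00 = COGS $7,313.66 + ending $4,622.34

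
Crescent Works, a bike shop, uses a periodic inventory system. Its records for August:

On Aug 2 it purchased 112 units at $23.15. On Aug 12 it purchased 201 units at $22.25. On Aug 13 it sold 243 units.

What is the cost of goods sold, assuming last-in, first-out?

Aug 13, 243 sold [LIFO — newest first]: 201 @ $22.25 + 42 @ $23.15 = $5,444.55
Ending inventory: 70 @ $23.15 = $1,620.50

COGS = $5,444.55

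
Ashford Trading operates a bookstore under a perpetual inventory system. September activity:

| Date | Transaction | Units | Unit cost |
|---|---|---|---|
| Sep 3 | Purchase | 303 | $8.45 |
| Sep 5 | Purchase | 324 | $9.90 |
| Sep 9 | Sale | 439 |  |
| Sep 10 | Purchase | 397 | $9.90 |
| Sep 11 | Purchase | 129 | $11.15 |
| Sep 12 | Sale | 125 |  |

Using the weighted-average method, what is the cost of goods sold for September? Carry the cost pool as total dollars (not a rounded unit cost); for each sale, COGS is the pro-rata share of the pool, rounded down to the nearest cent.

After Sep 3: 303 on hand, pool $2,560.35 (≈ $8.4500 each)
After Sep 5: 627 on hand, pool $5,767.95 (≈ $9.1993 each)
Sep 9, sell 439: 439/627 × $5,767.95 → $4,038.48
After Sep 10: 585 on hand, pool $5,659.77 (≈ $9.6748 each)
After Sep 11: 714 on hand, pool $7,098.12 (≈ $9.9413 each)
Sep 12, sell 125: 125/714 × $7,098.12 → $1,242.66
Total COGS = $4,038.48 + $1,242.66 = $5,281.14
Ending inventory (cost pool remaining) = $5,855.46

COGS = $5,281.14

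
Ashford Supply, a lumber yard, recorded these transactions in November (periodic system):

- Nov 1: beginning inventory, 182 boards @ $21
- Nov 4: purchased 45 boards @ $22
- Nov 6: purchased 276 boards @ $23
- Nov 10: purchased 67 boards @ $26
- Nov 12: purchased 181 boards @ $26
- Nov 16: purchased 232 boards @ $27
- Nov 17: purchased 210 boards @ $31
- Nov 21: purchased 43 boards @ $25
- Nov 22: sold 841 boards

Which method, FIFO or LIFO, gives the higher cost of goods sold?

FIFO COGS: 182 @ $21 + 45 @ $22 + 276 @ $23 + 67 @ $26 + 181 @ $26 + 90 @ $27 = $20,038
LIFO COGS: 43 @ $25 + 210 @ $31 + 232 @ $27 + 181 @ $26 + 67 @ $26 + 108 @ $23 = $22,781

LIFO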